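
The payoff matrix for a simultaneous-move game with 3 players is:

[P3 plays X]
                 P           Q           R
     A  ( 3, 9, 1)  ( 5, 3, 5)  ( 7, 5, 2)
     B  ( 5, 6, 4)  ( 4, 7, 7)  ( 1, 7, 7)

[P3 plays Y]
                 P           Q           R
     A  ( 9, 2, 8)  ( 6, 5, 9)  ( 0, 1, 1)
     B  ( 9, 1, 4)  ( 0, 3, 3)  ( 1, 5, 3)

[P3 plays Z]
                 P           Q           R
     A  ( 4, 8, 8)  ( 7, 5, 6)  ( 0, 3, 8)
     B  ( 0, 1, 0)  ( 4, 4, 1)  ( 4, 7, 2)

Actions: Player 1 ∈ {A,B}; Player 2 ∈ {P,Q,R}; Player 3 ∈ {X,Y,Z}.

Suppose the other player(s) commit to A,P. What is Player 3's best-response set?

BR_3 = {Y,Z}

u_3(X vs A,P) = 1
u_3(Y vs A,P) = 8
u_3(Z vs A,P) = 8
max payoff 8 at {Y,Z}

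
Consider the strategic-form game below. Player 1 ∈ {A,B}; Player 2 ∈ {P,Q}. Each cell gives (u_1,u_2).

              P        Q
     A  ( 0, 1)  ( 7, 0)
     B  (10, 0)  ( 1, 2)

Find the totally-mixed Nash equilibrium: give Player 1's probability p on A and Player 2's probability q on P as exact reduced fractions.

P1 indiff ⇒ q·0+(1-q)·7 = q·10+(1-q)·1 ⇒ q(-10) = (1-q)(-6) ⇒ q = 3/8
P2 indiff ⇒ p·1+(1-p)·0 = p·0+(1-p)·2 ⇒ p(1) = (1-p)(2) ⇒ p = 2/3

p=2/3, q=3/8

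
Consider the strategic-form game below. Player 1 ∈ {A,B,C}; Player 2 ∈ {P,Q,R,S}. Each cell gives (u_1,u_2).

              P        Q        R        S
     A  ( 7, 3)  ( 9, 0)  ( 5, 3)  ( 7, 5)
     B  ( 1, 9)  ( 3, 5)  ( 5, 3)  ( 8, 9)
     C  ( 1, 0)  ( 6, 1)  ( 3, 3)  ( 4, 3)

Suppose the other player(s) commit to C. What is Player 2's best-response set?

u_2(P vs C) = 0
u_2(Q vs C) = 1
u_2(R vs C) = 3
u_2(S vs C) = 3
max payoff 3 at {R,S}

argmax u_2 = {R,S}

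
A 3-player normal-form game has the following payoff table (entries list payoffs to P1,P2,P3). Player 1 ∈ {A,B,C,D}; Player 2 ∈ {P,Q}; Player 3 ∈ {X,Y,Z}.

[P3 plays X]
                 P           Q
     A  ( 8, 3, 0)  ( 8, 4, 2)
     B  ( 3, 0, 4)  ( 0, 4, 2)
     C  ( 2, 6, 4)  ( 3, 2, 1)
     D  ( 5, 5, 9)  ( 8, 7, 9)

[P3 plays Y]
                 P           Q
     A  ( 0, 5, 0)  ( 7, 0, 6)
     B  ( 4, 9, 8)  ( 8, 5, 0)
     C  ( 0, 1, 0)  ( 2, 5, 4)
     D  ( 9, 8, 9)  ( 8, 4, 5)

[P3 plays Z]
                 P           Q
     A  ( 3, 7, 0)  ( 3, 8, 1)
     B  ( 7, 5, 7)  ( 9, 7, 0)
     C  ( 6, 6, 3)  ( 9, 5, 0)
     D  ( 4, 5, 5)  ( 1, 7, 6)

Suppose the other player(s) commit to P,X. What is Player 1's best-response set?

P1 best: {A}

u_1(A vs P,X) = 8
u_1(B vs P,X) = 3
u_1(C vs P,X) = 2
u_1(D vs P,X) = 5
max payoff 8 at {A}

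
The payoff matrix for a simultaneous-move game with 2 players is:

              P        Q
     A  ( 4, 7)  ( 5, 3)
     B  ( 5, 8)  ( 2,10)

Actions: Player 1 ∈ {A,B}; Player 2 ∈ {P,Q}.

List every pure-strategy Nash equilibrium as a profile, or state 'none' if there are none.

Equilibria: none

(A,P): not NE [P1→B gives 5>4]
(A,Q): not NE [P2→P gives 7>3]
(B,P): not NE [P2→Q gives 10>8]
(B,Q): not NE [P1→A gives 5>2]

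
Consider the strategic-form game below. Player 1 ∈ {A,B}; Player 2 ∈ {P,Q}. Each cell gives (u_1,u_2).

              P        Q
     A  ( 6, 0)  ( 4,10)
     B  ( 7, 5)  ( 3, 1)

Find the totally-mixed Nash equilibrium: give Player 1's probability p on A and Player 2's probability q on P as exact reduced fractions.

P1 indiff ⇒ q·6+(1-q)·4 = q·7+(1-q)·3 ⇒ q(-1) = (1-q)(-1) ⇒ q = 1/2
P2 indiff ⇒ p·0+(1-p)·5 = p·10+(1-p)·1 ⇒ p(-10) = (1-p)(-4) ⇒ p = 2/7

p=2/7, q=1/2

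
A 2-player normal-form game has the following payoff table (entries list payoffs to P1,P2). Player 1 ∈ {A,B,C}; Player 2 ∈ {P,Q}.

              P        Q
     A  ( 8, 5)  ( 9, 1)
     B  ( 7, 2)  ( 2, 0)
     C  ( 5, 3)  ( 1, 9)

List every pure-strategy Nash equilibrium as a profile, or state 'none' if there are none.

(A,P): NE
(A,Q): not NE [P2→P gives 5>1]
(B,P): not NE [P1→A gives 8>7]
(B,Q): not NE [P1→A gives 9>2; P2→P gives 2>0]
(C,P): not NE [P1→A gives 8>5; P2→Q gives 9>3]
(C,Q): not NE [P1→A gives 9>1]

Nash profiles: (A,P)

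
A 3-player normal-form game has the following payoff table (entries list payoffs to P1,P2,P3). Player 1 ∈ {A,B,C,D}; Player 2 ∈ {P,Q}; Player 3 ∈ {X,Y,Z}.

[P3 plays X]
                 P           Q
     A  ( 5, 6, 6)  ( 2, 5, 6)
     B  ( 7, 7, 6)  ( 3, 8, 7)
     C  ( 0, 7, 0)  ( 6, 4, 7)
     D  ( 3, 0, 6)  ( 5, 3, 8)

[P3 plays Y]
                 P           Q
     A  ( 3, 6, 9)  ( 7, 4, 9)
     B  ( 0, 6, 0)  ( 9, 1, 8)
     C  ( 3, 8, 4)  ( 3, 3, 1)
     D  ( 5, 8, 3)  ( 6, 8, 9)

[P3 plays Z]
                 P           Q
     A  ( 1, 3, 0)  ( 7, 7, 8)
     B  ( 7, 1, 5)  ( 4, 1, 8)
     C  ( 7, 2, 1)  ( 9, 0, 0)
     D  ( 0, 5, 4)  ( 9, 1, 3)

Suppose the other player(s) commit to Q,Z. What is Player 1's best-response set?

argmax u_1 = {C,D}

u_1(A vs Q,Z) = 7
u_1(B vs Q,Z) = 4
u_1(C vs Q,Z) = 9
u_1(D vs Q,Z) = 9
max payoff 9 at {C,D}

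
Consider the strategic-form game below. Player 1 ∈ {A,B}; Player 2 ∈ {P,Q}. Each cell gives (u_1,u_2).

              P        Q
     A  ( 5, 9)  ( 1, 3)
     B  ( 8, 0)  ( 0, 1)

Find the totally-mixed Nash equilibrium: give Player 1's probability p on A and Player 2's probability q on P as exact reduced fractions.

p=1/7, q=1/4

P1 indiff ⇒ q·5+(1-q)·1 = q·8+(1-q)·0 ⇒ q(-3) = (1-q)(-1) ⇒ q = 1/4
P2 indiff ⇒ p·9+(1-p)·0 = p·3+(1-p)·1 ⇒ p(6) = (1-p)(1) ⇒ p = 1/7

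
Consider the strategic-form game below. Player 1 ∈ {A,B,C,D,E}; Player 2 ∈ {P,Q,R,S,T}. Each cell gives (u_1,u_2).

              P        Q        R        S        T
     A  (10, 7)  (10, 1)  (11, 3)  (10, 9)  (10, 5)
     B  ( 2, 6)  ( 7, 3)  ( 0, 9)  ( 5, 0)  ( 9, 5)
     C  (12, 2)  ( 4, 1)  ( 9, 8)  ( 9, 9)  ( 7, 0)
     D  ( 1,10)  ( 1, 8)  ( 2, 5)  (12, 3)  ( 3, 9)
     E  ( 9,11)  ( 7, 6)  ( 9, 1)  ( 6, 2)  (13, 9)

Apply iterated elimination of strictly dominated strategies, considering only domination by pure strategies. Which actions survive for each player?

P1 drop B (A beats it: P:10>2 Q:10>7 R:11>0 S:10>5 T:10>9)
P2 drop Q (P beats it: A:7>1 C:2>1 D:10>8 E:11>6)
P2 drop T (P beats it: A:7>5 C:2>0 D:10>9 E:11>9)
P1 drop E (A beats it: P:10>9 R:11>9 S:10>6)
P1→{A,C,D} P2→{P,R,S}

IESDS → P1:{A,C,D} P2:{P,R,S}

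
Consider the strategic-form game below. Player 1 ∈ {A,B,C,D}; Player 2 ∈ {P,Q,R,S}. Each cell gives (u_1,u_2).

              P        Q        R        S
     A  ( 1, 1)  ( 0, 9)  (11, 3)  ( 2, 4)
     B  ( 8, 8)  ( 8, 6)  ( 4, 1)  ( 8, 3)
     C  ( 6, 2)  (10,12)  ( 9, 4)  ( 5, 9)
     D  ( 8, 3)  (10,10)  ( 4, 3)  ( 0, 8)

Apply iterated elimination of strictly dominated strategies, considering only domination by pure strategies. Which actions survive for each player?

Survivors P1:{B,C,D} P2:{P,Q}

P2 drop R (Q beats it: A:9>3 B:6>1 C:12>4 D:10>3)
P1 drop A (B beats it: P:8>1 Q:8>0 S:8>2)
P2 drop S (Q beats it: B:6>3 C:12>9 D:10>8)
P1→{B,C,D} P2→{P,Q}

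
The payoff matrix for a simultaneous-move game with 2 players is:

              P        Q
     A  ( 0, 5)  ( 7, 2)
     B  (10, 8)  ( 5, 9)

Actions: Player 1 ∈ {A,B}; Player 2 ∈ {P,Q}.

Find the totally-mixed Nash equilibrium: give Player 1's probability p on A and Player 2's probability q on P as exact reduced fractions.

P1 indiff ⇒ q·0+(1-q)·7 = q·10+(1-q)·5 ⇒ q(-10) = (1-q)(-2) ⇒ q = 1/6
P2 indiff ⇒ p·5+(1-p)·8 = p·2+(1-p)·9 ⇒ p(3) = (1-p)(1) ⇒ p = 1/4

p=1/4, q=1/6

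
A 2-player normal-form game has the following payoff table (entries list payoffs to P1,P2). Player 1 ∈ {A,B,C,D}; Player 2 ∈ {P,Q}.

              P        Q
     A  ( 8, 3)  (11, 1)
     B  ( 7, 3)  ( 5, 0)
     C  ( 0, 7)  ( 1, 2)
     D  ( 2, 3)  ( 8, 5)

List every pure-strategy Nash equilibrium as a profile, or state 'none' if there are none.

PSNE = {(A,P)}

(A,P): NE
(A,Q): not NE [P2→P gives 3>1]
(B,P): not NE [P1→A gives 8>7]
(B,Q): not NE [P1→A gives 11>5; P2→P gives 3>0]
(C,P): not NE [P1→A gives 8>0]
(C,Q): not NE [P1→A gives 11>1; P2→P gives 7>2]
(D,P): not NE [P1→A gives 8>2; P2→Q gives 5>3]
(D,Q): not NE [P1→A gives 11>8]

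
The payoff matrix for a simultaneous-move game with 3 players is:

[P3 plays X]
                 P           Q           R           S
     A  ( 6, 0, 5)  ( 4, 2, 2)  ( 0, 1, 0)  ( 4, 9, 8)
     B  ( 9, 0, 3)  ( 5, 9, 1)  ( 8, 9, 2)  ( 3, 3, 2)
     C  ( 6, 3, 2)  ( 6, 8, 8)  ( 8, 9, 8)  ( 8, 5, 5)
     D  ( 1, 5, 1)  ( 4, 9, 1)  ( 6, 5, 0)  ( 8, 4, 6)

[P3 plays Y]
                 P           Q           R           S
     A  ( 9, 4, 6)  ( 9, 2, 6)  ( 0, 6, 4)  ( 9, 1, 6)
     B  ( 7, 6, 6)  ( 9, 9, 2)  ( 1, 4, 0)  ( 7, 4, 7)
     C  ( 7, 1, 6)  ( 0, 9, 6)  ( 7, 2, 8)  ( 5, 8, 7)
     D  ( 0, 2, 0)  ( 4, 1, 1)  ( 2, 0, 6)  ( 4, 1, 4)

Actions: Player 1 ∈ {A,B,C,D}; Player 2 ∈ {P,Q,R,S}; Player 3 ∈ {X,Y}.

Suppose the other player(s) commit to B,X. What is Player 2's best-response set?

P2 best: {Q,R}

u_2(P vs B,X) = 0
u_2(Q vs B,X) = 9
u_2(R vs B,X) = 9
u_2(S vs B,X) = 3
max payoff 9 at {Q,R}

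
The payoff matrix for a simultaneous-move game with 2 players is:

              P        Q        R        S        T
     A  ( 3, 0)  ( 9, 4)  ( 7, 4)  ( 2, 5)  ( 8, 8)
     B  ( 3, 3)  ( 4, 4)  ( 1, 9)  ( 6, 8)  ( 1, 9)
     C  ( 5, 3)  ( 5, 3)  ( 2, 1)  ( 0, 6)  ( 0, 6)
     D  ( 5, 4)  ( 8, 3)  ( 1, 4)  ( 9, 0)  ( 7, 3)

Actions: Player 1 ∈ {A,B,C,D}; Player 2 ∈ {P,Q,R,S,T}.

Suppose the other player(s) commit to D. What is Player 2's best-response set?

u_2(P vs D) = 4
u_2(Q vs D) = 3
u_2(R vs D) = 4
u_2(S vs D) = 0
u_2(T vs D) = 3
max payoff 4 at {P,R}

argmax u_2 = {P,R}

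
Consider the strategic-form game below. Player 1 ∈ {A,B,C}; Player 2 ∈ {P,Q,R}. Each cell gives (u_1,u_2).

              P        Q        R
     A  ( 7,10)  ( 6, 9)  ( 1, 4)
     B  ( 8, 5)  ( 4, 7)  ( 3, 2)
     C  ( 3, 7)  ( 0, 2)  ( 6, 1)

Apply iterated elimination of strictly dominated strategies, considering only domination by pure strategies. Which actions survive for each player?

IESDS → P1:{A,B} P2:{P,Q}

P2 drop R (P beats it: A:10>4 B:5>2 C:7>1)
P1 drop C (A beats it: P:7>3 Q:6>0)
P1→{A,B} P2→{P,Q}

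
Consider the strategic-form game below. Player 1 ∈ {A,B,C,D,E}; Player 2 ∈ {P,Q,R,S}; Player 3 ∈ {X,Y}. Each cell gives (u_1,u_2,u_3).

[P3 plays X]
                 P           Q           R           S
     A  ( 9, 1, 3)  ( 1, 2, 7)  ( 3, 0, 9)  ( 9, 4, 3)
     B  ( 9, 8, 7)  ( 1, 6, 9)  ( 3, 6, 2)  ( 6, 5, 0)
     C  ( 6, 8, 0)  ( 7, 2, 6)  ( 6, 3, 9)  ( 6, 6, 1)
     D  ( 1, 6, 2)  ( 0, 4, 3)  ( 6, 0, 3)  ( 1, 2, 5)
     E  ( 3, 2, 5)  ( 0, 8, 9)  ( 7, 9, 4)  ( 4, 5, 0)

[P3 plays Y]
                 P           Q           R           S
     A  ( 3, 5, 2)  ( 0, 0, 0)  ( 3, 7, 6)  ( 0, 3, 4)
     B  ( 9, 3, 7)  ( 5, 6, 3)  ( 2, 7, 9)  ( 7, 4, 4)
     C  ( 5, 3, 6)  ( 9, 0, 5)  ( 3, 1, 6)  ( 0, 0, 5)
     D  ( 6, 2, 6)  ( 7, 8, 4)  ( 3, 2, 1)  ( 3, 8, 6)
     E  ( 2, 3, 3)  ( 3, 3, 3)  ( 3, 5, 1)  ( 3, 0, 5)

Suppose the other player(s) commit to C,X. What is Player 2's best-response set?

P2 best: {P}

u_2(P vs C,X) = 8
u_2(Q vs C,X) = 2
u_2(R vs C,X) = 3
u_2(S vs C,X) = 6
max payoff 8 at {P}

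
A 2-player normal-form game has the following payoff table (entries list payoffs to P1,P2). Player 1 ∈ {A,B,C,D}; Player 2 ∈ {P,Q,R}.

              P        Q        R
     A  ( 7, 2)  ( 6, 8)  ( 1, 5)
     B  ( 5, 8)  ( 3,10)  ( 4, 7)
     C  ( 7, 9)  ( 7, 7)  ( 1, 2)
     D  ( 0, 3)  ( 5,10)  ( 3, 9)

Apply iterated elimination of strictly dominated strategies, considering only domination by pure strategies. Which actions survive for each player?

Survivors P1:{A,C} P2:{P,Q}

P2 drop R (Q beats it: A:8>5 B:10>7 C:7>2 D:10>9)
P1 drop B (A beats it: P:7>5 Q:6>3)
P1 drop D (A beats it: P:7>0 Q:6>5)
P1→{A,C} P2→{P,Q}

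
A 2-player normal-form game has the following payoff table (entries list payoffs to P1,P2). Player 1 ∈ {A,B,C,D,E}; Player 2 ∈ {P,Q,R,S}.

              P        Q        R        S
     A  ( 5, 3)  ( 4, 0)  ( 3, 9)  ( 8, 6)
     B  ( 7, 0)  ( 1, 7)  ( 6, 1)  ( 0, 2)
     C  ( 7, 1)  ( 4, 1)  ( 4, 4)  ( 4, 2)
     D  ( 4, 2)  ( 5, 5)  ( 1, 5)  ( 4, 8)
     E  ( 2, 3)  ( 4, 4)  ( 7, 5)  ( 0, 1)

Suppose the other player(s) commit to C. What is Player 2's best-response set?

P2 best: {R}

u_2(P vs C) = 1
u_2(Q vs C) = 1
u_2(R vs C) = 4
u_2(S vs C) = 2
max payoff 4 at {R}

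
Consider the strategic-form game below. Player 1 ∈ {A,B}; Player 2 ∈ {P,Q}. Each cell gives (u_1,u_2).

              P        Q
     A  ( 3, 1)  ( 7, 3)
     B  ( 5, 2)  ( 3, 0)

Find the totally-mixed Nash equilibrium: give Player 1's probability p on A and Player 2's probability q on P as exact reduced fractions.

P1 mixes 1/2 on A; P2 mixes 2/3 on P

P1 indiff ⇒ q·3+(1-q)·7 = q·5+(1-q)·3 ⇒ q(-2) = (1-q)(-4) ⇒ q = 2/3
P2 indiff ⇒ p·1+(1-p)·2 = p·3+(1-p)·0 ⇒ p(-2) = (1-p)(-2) ⇒ p = 1/2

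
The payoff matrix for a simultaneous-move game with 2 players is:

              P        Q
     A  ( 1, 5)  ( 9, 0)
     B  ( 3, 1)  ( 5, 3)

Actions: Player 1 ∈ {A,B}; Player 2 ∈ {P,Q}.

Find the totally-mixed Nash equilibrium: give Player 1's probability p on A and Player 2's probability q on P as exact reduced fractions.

P1 indiff ⇒ q·1+(1-q)·9 = q·3+(1-q)·5 ⇒ q(-2) = (1-q)(-4) ⇒ q = 2/3
P2 indiff ⇒ p·5+(1-p)·1 = p·0+(1-p)·3 ⇒ p(5) = (1-p)(2) ⇒ p = 2/7

(p,q) = (2/7, 2/3)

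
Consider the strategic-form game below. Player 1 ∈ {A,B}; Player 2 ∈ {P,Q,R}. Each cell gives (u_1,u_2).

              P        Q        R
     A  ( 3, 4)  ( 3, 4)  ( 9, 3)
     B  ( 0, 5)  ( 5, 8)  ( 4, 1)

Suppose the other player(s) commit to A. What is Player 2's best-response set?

u_2(P vs A) = 4
u_2(Q vs A) = 4
u_2(R vs A) = 3
max payoff 4 at {P,Q}

argmax u_2 = {P,Q}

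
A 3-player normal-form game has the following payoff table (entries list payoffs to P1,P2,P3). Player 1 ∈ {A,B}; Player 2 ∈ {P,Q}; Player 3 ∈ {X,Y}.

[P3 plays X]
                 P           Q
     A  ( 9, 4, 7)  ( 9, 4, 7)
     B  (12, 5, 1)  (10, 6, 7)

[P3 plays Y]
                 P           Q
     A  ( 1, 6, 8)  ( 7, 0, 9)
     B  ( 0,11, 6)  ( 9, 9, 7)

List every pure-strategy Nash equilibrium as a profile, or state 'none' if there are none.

(A,P,X): not NE [P1→B gives 12>9; P3→Y gives 8>7]
(A,P,Y): NE
(A,Q,X): not NE [P1→B gives 10>9; P3→Y gives 9>7]
(A,Q,Y): not NE [P1→B gives 9>7; P2→P gives 6>0]
(B,P,X): not NE [P2→Q gives 6>5; P3→Y gives 6>1]
(B,P,Y): not NE [P1→A gives 1>0]
(B,Q,X): NE
(B,Q,Y): not NE [P2→P gives 11>9]

PSNE = {(A,P,Y), (B,Q,X)}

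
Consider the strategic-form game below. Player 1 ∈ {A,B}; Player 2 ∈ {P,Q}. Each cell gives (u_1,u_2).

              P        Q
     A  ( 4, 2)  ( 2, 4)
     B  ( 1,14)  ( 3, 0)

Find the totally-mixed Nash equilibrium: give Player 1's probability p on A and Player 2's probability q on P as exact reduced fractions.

p=7/8, q=1/4

P1 indiff ⇒ q·4+(1-q)·2 = q·1+(1-q)·3 ⇒ q(3) = (1-q)(1) ⇒ q = 1/4
P2 indiff ⇒ p·2+(1-p)·14 = p·4+(1-p)·0 ⇒ p(-2) = (1-p)(-14) ⇒ p = 7/8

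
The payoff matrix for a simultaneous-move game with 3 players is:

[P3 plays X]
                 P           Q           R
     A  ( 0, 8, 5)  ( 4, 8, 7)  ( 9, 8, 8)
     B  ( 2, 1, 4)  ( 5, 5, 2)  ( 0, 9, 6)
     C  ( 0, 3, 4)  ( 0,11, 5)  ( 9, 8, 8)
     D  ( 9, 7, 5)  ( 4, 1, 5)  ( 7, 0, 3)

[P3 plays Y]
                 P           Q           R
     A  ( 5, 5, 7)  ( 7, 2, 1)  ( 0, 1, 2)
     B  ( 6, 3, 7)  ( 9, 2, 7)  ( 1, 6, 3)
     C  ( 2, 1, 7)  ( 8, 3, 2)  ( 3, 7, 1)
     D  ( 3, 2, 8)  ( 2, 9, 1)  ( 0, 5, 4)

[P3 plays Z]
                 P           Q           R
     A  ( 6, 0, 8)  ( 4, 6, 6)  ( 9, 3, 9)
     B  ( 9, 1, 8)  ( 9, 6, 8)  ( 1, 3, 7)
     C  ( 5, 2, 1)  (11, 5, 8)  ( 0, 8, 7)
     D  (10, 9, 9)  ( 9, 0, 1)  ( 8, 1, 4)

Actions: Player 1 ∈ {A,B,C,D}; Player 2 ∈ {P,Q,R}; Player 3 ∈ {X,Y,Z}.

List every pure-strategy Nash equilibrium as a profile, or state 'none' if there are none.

(A,P,X): not NE [P1→D gives 9>0; P3→Z gives 8>5]
(A,P,Y): not NE [P1→B gives 6>5; P3→Z gives 8>7]
(A,P,Z): not NE [P1→D gives 10>6; P2→Q gives 6>0]
(A,Q,X): not NE [P1→B gives 5>4]
(A,Q,Y): not NE [P1→B gives 9>7; P2→P gives 5>2; P3→X gives 7>1]
(A,Q,Z): not NE [P1→C gives 11>4; P3→X gives 7>6]
(A,R,X): not NE [P3→Z gives 9>8]
(A,R,Y): not NE [P1→C gives 3>0; P2→P gives 5>1; P3→Z gives 9>2]
(A,R,Z): not NE [P2→Q gives 6>3]
(B,P,X): not NE [P1→D gives 9>2; P2→R gives 9>1; P3→Z gives 8>4]
(B,P,Y): not NE [P2→R gives 6>3; P3→Z gives 8>7]
(B,P,Z): not NE [P1→D gives 10>9; P2→Q gives 6>1]
(B,Q,X): not NE [P2→R gives 9>5; P3→Z gives 8>2]
(B,Q,Y): not NE [P2→R gives 6>2; P3→Z gives 8>7]
(B,Q,Z): not NE [P1→C gives 11>9]
(B,R,X): not NE [P1→C gives 9>0; P3→Z gives 7>6]
(B,R,Y): not NE [P1→C gives 3>1; P3→Z gives 7>3]
(B,R,Z): not NE [P1→A gives 9>1; P2→Q gives 6>3]
(C,P,X): not NE [P1→D gives 9>0; P2→Q gives 11>3; P3→Y gives 7>4]
(C,P,Y): not NE [P1→B gives 6>2; P2→R gives 7>1]
(C,P,Z): not NE [P1→D gives 10>5; P2→R gives 8>2; P3→Y gives 7>1]
(C,Q,X): not NE [P1→B gives 5>0; P3→Z gives 8>5]
(C,Q,Y): not NE [P1→B gives 9>8; P2→R gives 7>3; P3→Z gives 8>2]
(C,Q,Z): not NE [P2→R gives 8>5]
(C,R,X): not NE [P2→Q gives 11>8]
(C,R,Y): not NE [P3→X gives 8>1]
(C,R,Z): not NE [P1→A gives 9>0; P3→X gives 8>7]
(D,P,X): not NE [P3→Z gives 9>5]
(D,P,Y): not NE [P1→B gives 6>3; P2→Q gives 9>2; P3→Z gives 9>8]
(D,P,Z): NE
(D,Q,X): not NE [P1→B gives 5>4; P2→P gives 7>1]
(D,Q,Y): not NE [P1→B gives 9>2; P3→X gives 5>1]
(D,Q,Z): not NE [P1→C gives 11>9; P2→P gives 9>0; P3→X gives 5>1]
(D,R,X): not NE [P1→C gives 9>7; P2→P gives 7>0; P3→Z gives 4>3]
(D,R,Y): not NE [P1→C gives 3>0; P2→Q gives 9>5]
(D,R,Z): not NE [P1→A gives 9>8; P2→P gives 9>1]

PSNE = {(D,P,Z)}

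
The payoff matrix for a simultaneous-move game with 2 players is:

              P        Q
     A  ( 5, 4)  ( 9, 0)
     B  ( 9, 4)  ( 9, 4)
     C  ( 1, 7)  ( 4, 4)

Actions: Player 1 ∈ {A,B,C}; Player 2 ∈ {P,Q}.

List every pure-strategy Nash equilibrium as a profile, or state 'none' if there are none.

NE set: (B,P), (B,Q)

(A,P): not NE [P1→B gives 9>5]
(A,Q): not NE [P2→P gives 4>0]
(B,P): NE
(B,Q): NE
(C,P): not NE [P1→B gives 9>1]
(C,Q): not NE [P1→B gives 9>4; P2→P gives 7>4]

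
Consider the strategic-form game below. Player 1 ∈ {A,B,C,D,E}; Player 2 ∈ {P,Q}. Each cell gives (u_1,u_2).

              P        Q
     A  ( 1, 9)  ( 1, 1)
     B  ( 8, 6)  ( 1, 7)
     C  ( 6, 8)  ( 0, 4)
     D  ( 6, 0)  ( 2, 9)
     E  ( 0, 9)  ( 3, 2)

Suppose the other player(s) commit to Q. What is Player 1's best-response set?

P1 best: {E}

u_1(A vs Q) = 1
u_1(B vs Q) = 1
u_1(C vs Q) = 0
u_1(D vs Q) = 2
u_1(E vs Q) = 3
max payoff 3 at {E}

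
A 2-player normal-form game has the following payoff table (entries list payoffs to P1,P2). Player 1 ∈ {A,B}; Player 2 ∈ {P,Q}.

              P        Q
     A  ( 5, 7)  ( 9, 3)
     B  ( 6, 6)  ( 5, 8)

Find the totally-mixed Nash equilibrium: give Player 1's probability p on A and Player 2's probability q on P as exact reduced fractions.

p=1/3, q=4/5

P1 indiff ⇒ q·5+(1-q)·9 = q·6+(1-q)·5 ⇒ q(-1) = (1-q)(-4) ⇒ q = 4/5
P2 indiff ⇒ p·7+(1-p)·6 = p·3+(1-p)·8 ⇒ p(4) = (1-p)(2) ⇒ p = 1/3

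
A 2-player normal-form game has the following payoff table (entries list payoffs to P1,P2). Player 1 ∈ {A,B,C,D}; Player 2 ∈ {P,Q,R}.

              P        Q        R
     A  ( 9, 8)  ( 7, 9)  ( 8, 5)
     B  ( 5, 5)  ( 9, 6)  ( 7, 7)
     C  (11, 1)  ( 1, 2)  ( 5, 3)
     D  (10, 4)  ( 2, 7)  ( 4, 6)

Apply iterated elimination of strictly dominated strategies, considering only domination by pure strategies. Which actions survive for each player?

P2 drop P (Q beats it: A:9>8 B:6>5 C:2>1 D:7>4)
P1 drop C (A beats it: Q:7>1 R:8>5)
P1 drop D (A beats it: Q:7>2 R:8>4)
P1→{A,B} P2→{Q,R}

Remaining: P1:{A,B} P2:{Q,R}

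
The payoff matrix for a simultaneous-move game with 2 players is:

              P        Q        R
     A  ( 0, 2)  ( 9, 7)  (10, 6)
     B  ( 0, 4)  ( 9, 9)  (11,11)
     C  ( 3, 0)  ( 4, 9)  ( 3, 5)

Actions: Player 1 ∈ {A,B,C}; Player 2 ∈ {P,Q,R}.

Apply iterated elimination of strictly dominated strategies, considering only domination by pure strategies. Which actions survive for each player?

P2 drop P (Q beats it: A:7>2 B:9>4 C:9>0)
P1 drop C (A beats it: Q:9>4 R:10>3)
P1→{A,B} P2→{Q,R}

IESDS → P1:{A,B} P2:{Q,R}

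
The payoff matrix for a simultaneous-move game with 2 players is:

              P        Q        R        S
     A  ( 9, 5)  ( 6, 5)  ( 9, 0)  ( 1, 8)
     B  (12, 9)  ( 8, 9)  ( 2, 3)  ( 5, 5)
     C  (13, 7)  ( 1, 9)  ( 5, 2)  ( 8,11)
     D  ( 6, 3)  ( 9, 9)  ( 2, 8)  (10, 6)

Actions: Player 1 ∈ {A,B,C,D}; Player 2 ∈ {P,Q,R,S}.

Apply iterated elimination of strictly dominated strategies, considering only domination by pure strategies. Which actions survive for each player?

P2 drop R (Q beats it: A:5>0 B:9>3 C:9>2 D:9>8)
P1 drop A (B beats it: P:12>9 Q:8>6 S:5>1)
P1→{B,C,D} P2→{P,Q,S}

Survivors P1:{B,C,D} P2:{P,Q,S}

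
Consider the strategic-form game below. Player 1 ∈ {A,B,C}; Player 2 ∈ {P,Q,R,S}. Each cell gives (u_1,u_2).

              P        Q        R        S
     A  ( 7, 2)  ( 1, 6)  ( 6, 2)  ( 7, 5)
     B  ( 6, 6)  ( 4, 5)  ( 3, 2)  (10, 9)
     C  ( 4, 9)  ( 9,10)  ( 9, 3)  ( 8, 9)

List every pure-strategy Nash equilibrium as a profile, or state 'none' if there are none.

(A,P): not NE [P2→Q gives 6>2]
(A,Q): not NE [P1→C gives 9>1]
(A,R): not NE [P1→C gives 9>6; P2→Q gives 6>2]
(A,S): not NE [P1→B gives 10>7; P2→Q gives 6>5]
(B,P): not NE [P1→A gives 7>6; P2→S gives 9>6]
(B,Q): not NE [P1→C gives 9>4; P2→S gives 9>5]
(B,R): not NE [P1→C gives 9>3; P2→S gives 9>2]
(B,S): NE
(C,P): not NE [P1→A gives 7>4; P2→Q gives 10>9]
(C,Q): NE
(C,R): not NE [P2→Q gives 10>3]
(C,S): not NE [P1→B gives 10>8; P2→Q gives 10>9]

NE set: (B,S), (C,Q)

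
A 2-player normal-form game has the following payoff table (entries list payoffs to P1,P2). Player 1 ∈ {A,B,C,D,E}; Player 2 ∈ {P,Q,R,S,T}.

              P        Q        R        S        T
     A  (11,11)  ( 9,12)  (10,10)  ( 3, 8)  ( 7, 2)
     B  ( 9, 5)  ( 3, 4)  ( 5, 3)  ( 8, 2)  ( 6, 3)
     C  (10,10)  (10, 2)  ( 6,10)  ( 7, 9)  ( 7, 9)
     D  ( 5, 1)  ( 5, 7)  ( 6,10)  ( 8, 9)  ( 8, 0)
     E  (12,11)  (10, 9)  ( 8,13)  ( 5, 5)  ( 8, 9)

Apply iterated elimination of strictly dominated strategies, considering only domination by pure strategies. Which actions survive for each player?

P2 drop S (R beats it: A:10>8 B:3>2 C:10>9 D:10>9 E:13>5)
P1 drop B (A beats it: P:11>9 Q:9>3 R:10>5 T:7>6)
P2 drop T (P beats it: A:11>2 C:10>9 D:1>0 E:11>9)
P1 drop D (A beats it: P:11>5 Q:9>5 R:10>6)
P1→{A,C,E} P2→{P,Q,R}

Survivors P1:{A,C,E} P2:{P,Q,R}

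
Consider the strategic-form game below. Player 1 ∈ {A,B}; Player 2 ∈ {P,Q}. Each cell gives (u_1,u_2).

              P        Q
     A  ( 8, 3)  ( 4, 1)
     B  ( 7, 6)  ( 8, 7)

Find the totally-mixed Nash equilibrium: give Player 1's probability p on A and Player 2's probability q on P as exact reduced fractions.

P1 indiff ⇒ q·8+(1-q)·4 = q·7+(1-q)·8 ⇒ q(1) = (1-q)(4) ⇒ q = 4/5
P2 indiff ⇒ p·3+(1-p)·6 = p·1+(1-p)·7 ⇒ p(2) = (1-p)(1) ⇒ p = 1/3

P1 mixes 1/3 on A; P2 mixes 4/5 on P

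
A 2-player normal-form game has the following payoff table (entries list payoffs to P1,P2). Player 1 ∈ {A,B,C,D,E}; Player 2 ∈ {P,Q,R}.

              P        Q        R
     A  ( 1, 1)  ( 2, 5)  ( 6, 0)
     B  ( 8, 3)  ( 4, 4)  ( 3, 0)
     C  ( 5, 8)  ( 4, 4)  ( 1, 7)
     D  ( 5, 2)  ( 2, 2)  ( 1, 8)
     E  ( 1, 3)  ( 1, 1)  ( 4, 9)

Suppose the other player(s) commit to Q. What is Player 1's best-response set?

u_1(A vs Q) = 2
u_1(B vs Q) = 4
u_1(C vs Q) = 4
u_1(D vs Q) = 2
u_1(E vs Q) = 1
max payoff 4 at {B,C}

P1 best: {B,C}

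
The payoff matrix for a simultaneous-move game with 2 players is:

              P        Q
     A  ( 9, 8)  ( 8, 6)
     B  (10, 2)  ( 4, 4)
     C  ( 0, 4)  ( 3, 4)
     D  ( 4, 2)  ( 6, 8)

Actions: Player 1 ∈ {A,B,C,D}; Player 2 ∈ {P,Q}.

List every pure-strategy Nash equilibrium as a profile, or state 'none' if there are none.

(A,P): not NE [P1→B gives 10>9]
(A,Q): not NE [P2→P gives 8>6]
(B,P): not NE [P2→Q gives 4>2]
(B,Q): not NE [P1→A gives 8>4]
(C,P): not NE [P1→B gives 10>0]
(C,Q): not NE [P1→A gives 8>3]
(D,P): not NE [P1→B gives 10>4; P2→Q gives 8>2]
(D,Q): not NE [P1→A gives 8>6]

PSNE: ∅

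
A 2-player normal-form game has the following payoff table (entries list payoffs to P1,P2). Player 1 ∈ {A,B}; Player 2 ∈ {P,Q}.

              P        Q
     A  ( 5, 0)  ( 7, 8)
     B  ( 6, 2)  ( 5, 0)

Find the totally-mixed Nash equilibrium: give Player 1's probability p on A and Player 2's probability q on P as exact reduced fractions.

p=1/5, q=2/3

P1 indiff ⇒ q·5+(1-q)·7 = q·6+(1-q)·5 ⇒ q(-1) = (1-q)(-2) ⇒ q = 2/3
P2 indiff ⇒ p·0+(1-p)·2 = p·8+(1-p)·0 ⇒ p(-8) = (1-p)(-2) ⇒ p = 1/5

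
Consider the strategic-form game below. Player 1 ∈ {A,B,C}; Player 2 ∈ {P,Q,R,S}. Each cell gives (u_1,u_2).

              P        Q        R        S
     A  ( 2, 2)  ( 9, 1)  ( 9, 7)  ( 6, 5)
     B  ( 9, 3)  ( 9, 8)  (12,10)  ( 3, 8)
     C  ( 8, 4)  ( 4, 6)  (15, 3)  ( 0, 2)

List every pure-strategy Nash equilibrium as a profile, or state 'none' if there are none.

PSNE: ∅

(A,P): not NE [P1→B gives 9>2; P2→R gives 7>2]
(A,Q): not NE [P2→R gives 7>1]
(A,R): not NE [P1→C gives 15>9]
(A,S): not NE [P2→R gives 7>5]
(B,P): not NE [P2→R gives 10>3]
(B,Q): not NE [P2→R gives 10>8]
(B,R): not NE [P1→C gives 15>12]
(B,S): not NE [P1→A gives 6>3; P2→R gives 10>8]
(C,P): not NE [P1→B gives 9>8; P2→Q gives 6>4]
(C,Q): not NE [P1→B gives 9>4]
(C,R): not NE [P2→Q gives 6>3]
(C,S): not NE [P1→A gives 6>0; P2→Q gives 6>2]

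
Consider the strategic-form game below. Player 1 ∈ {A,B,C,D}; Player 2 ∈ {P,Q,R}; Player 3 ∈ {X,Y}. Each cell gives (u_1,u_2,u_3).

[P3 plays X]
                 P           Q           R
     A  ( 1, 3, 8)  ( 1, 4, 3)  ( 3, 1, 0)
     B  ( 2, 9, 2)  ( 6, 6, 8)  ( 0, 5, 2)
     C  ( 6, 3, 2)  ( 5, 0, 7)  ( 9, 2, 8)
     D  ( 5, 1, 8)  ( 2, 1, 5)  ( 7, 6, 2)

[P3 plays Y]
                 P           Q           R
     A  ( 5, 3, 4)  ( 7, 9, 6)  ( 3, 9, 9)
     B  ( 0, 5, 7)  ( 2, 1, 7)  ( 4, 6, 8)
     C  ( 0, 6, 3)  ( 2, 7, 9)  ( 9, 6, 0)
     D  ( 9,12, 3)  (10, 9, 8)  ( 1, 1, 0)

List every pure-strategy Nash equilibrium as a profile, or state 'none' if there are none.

PSNE: ∅

(A,P,X): not NE [P1→C gives 6>1; P2→Q gives 4>3]
(A,P,Y): not NE [P1→D gives 9>5; P2→R gives 9>3; P3→X gives 8>4]
(A,Q,X): not NE [P1→B gives 6>1; P3→Y gives 6>3]
(A,Q,Y): not NE [P1→D gives 10>7]
(A,R,X): not NE [P1→C gives 9>3; P2→Q gives 4>1; P3→Y gives 9>0]
(A,R,Y): not NE [P1→C gives 9>3]
(B,P,X): not NE [P1→C gives 6>2; P3→Y gives 7>2]
(B,P,Y): not NE [P1→D gives 9>0; P2→R gives 6>5]
(B,Q,X): not NE [P2→P gives 9>6]
(B,Q,Y): not NE [P1→D gives 10>2; P2→R gives 6>1; P3→X gives 8>7]
(B,R,X): not NE [P1→C gives 9>0; P2→P gives 9>5; P3→Y gives 8>2]
(B,R,Y): not NE [P1→C gives 9>4]
(C,P,X): not NE [P3→Y gives 3>2]
(C,P,Y): not NE [P1→D gives 9>0; P2→Q gives 7>6]
(C,Q,X): not NE [P1→B gives 6>5; P2→P gives 3>0; P3→Y gives 9>7]
(C,Q,Y): not NE [P1→D gives 10>2]
(C,R,X): not NE [P2→P gives 3>2]
(C,R,Y): not NE [P2→Q gives 7>6; P3→X gives 8>0]
(D,P,X): not NE [P1→C gives 6>5; P2→R gives 6>1]
(D,P,Y): not NE [P3→X gives 8>3]
(D,Q,X): not NE [P1→B gives 6>2; P2→R gives 6>1; P3→Y gives 8>5]
(D,Q,Y): not NE [P2→P gives 12>9]
(D,R,X): not NE [P1→C gives 9>7]
(D,R,Y): not NE [P1→C gives 9>1; P2→P gives 12>1; P3→X gives 2>0]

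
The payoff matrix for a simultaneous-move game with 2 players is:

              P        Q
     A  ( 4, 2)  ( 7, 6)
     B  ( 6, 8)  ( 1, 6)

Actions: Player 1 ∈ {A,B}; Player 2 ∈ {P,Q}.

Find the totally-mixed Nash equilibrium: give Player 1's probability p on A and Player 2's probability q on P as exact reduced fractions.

P1 indiff ⇒ q·4+(1-q)·7 = q·6+(1-q)·1 ⇒ q(-2) = (1-q)(-6) ⇒ q = 3/4
P2 indiff ⇒ p·2+(1-p)·8 = p·6+(1-p)·6 ⇒ p(-4) = (1-p)(-2) ⇒ p = 1/3

(p,q) = (1/3, 3/4)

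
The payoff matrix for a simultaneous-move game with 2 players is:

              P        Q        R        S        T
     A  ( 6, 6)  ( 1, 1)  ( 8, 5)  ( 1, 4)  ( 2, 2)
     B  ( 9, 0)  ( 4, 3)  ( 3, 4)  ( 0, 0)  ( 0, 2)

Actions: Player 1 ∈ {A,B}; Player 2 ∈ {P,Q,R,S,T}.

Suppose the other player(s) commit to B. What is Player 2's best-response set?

u_2(P vs B) = 0
u_2(Q vs B) = 3
u_2(R vs B) = 4
u_2(S vs B) = 0
u_2(T vs B) = 2
max payoff 4 at {R}

P2 best: {R}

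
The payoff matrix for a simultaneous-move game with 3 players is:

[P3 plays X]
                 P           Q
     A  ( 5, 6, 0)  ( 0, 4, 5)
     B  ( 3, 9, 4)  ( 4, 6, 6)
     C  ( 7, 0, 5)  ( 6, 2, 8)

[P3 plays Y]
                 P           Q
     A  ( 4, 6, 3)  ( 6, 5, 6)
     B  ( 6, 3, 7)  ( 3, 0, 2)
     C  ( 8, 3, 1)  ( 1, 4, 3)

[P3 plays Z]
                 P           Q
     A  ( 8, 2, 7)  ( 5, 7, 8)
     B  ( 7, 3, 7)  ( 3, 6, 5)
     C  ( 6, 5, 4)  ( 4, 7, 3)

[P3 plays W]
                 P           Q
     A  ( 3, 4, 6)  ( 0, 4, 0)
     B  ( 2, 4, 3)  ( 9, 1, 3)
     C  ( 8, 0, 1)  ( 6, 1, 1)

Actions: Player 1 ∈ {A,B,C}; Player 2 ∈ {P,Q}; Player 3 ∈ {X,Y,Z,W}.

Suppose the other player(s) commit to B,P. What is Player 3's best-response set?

u_3(X vs B,P) = 4
u_3(Y vs B,P) = 7
u_3(Z vs B,P) = 7
u_3(W vs B,P) = 3
max payoff 7 at {Y,Z}

argmax u_3 = {Y,Z}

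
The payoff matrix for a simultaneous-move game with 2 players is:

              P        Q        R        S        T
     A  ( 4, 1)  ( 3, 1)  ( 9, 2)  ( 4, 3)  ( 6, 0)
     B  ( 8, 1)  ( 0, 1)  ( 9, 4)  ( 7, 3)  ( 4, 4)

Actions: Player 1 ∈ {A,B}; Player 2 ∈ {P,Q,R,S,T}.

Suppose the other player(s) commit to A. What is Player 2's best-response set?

u_2(P vs A) = 1
u_2(Q vs A) = 1
u_2(R vs A) = 2
u_2(S vs A) = 3
u_2(T vs A) = 0
max payoff 3 at {S}

BR_2 = {S}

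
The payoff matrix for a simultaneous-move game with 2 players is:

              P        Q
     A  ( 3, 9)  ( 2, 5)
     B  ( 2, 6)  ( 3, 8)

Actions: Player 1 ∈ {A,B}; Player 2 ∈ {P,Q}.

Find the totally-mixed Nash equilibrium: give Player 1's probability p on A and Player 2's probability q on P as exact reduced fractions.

P1 indiff ⇒ q·3+(1-q)·2 = q·2+(1-q)·3 ⇒ q(1) = (1-q)(1) ⇒ q = 1/2
P2 indiff ⇒ p·9+(1-p)·6 = p·5+(1-p)·8 ⇒ p(4) = (1-p)(2) ⇒ p = 1/3

p=1/3, q=1/2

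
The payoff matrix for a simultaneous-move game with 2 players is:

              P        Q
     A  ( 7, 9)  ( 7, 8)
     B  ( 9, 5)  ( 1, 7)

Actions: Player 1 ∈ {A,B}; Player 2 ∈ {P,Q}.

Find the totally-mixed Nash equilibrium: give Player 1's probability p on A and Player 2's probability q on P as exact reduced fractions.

p=2/3, q=3/4

P1 indiff ⇒ q·7+(1-q)·7 = q·9+(1-q)·1 ⇒ q(-2) = (1-q)(-6) ⇒ q = 3/4
P2 indiff ⇒ p·9+(1-p)·5 = p·8+(1-p)·7 ⇒ p(1) = (1-p)(2) ⇒ p = 2/3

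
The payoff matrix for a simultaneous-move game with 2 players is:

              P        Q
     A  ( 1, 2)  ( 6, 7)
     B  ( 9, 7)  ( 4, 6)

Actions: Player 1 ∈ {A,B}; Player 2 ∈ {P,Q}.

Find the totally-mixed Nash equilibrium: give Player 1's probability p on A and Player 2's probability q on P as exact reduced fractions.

P1 mixes 1/6 on A; P2 mixes 1/5 on P

P1 indiff ⇒ q·1+(1-q)·6 = q·9+(1-q)·4 ⇒ q(-8) = (1-q)(-2) ⇒ q = 1/5
P2 indiff ⇒ p·2+(1-p)·7 = p·7+(1-p)·6 ⇒ p(-5) = (1-p)(-1) ⇒ p = 1/6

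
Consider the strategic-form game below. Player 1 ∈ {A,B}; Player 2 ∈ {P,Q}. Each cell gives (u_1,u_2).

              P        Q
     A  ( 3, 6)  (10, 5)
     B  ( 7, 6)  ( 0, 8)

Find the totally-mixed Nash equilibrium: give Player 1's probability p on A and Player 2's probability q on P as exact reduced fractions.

P1 indiff ⇒ q·3+(1-q)·10 = q·7+(1-q)·0 ⇒ q(-4) = (1-q)(-10) ⇒ q = 5/7
P2 indiff ⇒ p·6+(1-p)·6 = p·5+(1-p)·8 ⇒ p(1) = (1-p)(2) ⇒ p = 2/3

P1 mixes 2/3 on A; P2 mixes 5/7 on P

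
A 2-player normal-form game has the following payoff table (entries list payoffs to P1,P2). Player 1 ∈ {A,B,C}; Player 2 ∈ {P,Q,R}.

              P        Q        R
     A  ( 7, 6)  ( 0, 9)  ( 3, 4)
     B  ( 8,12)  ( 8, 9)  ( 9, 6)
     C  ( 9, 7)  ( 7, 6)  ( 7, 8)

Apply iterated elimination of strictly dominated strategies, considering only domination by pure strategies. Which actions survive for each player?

Remaining: P1:{B,C} P2:{P,R}

P1 drop A (B beats it: P:8>7 Q:8>0 R:9>3)
P2 drop Q (P beats it: B:12>9 C:7>6)
P1→{B,C} P2→{P,R}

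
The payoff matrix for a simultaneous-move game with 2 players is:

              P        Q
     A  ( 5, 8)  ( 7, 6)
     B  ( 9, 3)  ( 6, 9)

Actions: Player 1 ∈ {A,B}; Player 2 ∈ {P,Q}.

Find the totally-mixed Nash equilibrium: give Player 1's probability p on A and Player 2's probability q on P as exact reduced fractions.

P1 indiff ⇒ q·5+(1-q)·7 = q·9+(1-q)·6 ⇒ q(-4) = (1-q)(-1) ⇒ q = 1/5
P2 indiff ⇒ p·8+(1-p)·3 = p·6+(1-p)·9 ⇒ p(2) = (1-p)(6) ⇒ p = 3/4

p=3/4, q=1/5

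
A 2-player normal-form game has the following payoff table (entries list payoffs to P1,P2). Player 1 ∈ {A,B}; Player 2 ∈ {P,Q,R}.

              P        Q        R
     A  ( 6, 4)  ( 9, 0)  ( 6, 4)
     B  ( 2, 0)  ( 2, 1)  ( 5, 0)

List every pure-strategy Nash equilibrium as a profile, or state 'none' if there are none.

NE set: (A,P), (A,R)

(A,P): NE
(A,Q): not NE [P2→R gives 4>0]
(A,R): NE
(B,P): not NE [P1→A gives 6>2; P2→Q gives 1>0]
(B,Q): not NE [P1→A gives 9>2]
(B,R): not NE [P1→A gives 6>5; P2→Q gives 1>0]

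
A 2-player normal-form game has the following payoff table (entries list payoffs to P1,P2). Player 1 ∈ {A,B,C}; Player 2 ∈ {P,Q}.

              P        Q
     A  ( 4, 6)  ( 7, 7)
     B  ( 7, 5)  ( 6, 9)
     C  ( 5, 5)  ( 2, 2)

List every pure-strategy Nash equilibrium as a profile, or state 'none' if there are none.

(A,P): not NE [P1→B gives 7>4; P2→Q gives 7>6]
(A,Q): NE
(B,P): not NE [P2→Q gives 9>5]
(B,Q): not NE [P1→A gives 7>6]
(C,P): not NE [P1→B gives 7>5]
(C,Q): not NE [P1→A gives 7>2; P2→P gives 5>2]

NE set: (A,Q)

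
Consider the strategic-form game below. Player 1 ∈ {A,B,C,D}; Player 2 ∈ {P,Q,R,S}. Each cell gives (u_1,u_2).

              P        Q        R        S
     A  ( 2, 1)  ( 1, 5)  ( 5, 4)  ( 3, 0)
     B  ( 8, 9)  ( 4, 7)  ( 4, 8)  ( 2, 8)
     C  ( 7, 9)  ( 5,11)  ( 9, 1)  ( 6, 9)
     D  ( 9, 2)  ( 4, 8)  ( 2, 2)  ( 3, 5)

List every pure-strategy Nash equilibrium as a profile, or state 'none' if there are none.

(A,P): not NE [P1→D gives 9>2; P2→Q gives 5>1]
(A,Q): not NE [P1→C gives 5>1]
(A,R): not NE [P1→C gives 9>5; P2→Q gives 5>4]
(A,S): not NE [P1→C gives 6>3; P2→Q gives 5>0]
(B,P): not NE [P1→D gives 9>8]
(B,Q): not NE [P1→C gives 5>4; P2→P gives 9>7]
(B,R): not NE [P1→C gives 9>4; P2→P gives 9>8]
(B,S): not NE [P1→C gives 6>2; P2→P gives 9>8]
(C,P): not NE [P1→D gives 9>7; P2→Q gives 11>9]
(C,Q): NE
(C,R): not NE [P2→Q gives 11>1]
(C,S): not NE [P2→Q gives 11>9]
(D,P): not NE [P2→Q gives 8>2]
(D,Q): not NE [P1→C gives 5>4]
(D,R): not NE [P1→C gives 9>2; P2→Q gives 8>2]
(D,S): not NE [P1→C gives 6>3; P2→Q gives 8>5]

Nash profiles: (C,Q)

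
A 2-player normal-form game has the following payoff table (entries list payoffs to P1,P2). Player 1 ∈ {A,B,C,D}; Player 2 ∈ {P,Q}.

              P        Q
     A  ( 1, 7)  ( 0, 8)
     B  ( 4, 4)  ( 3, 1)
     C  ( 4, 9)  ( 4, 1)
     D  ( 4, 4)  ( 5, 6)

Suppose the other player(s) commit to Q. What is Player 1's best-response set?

u_1(A vs Q) = 0
u_1(B vs Q) = 3
u_1(C vs Q) = 4
u_1(D vs Q) = 5
max payoff 5 at {D}

argmax u_1 = {D}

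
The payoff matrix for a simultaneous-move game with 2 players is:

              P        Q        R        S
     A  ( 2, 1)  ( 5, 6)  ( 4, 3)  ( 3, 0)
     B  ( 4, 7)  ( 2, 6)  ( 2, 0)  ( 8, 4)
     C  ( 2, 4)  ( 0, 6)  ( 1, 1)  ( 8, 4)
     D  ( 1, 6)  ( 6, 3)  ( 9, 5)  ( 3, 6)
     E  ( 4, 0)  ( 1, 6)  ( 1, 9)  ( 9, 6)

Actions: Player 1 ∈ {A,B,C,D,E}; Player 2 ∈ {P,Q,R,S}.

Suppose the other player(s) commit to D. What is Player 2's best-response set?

u_2(P vs D) = 6
u_2(Q vs D) = 3
u_2(R vs D) = 5
u_2(S vs D) = 6
max payoff 6 at {P,S}

P2 best: {P,S}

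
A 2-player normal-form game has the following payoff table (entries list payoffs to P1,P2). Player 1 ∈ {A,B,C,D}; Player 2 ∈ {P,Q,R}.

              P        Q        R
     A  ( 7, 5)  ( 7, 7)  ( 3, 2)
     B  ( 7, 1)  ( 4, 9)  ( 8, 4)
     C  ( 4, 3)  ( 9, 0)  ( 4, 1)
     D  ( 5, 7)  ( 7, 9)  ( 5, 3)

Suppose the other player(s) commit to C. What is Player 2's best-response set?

P2 best: {P}

u_2(P vs C) = 3
u_2(Q vs C) = 0
u_2(R vs C) = 1
max payoff 3 at {P}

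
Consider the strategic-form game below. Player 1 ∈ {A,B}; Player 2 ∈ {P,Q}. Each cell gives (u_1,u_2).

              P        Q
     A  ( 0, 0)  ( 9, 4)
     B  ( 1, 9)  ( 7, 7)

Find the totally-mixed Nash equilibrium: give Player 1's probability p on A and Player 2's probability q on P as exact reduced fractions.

P1 indiff ⇒ q·0+(1-q)·9 = q·1+(1-q)·7 ⇒ q(-1) = (1-q)(-2) ⇒ q = 2/3
P2 indiff ⇒ p·0+(1-p)·9 = p·4+(1-p)·7 ⇒ p(-4) = (1-p)(-2) ⇒ p = 1/3

P1 mixes 1/3 on A; P2 mixes 2/3 on P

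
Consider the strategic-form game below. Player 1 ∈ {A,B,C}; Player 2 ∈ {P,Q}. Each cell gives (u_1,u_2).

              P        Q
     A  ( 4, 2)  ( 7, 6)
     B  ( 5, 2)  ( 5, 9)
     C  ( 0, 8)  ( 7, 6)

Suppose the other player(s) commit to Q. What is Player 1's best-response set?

P1 best: {A,C}

u_1(A vs Q) = 7
u_1(B vs Q) = 5
u_1(C vs Q) = 7
max payoff 7 at {A,C}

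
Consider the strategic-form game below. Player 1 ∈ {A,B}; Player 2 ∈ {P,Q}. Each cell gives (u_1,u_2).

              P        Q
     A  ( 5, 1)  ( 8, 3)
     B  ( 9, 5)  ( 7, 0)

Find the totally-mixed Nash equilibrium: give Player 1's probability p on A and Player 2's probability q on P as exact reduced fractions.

(p,q) = (5/7, 1/5)

P1 indiff ⇒ q·5+(1-q)·8 = q·9+(1-q)·7 ⇒ q(-4) = (1-q)(-1) ⇒ q = 1/5
P2 indiff ⇒ p·1+(1-p)·5 = p·3+(1-p)·0 ⇒ p(-2) = (1-p)(-5) ⇒ p = 5/7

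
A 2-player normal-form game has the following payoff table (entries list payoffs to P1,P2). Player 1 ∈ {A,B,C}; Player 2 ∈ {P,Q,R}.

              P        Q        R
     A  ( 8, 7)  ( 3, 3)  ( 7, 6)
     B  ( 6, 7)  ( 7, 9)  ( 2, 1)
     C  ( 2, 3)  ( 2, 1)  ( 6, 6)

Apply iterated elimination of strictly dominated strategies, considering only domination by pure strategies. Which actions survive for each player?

P1 drop C (A beats it: P:8>2 Q:3>2 R:7>6)
P2 drop R (P beats it: A:7>6 B:7>1)
P1→{A,B} P2→{P,Q}

Survivors P1:{A,B} P2:{P,Q}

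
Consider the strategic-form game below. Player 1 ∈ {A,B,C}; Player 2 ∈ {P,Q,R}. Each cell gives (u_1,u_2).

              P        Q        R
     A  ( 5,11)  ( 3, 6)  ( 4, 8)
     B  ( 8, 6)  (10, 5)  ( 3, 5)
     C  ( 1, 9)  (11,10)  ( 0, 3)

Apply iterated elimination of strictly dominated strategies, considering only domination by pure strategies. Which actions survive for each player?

P2 drop R (P beats it: A:11>8 B:6>5 C:9>3)
P1 drop A (B beats it: P:8>5 Q:10>3)
P1→{B,C} P2→{P,Q}

Remaining: P1:{B,C} P2:{P,Q}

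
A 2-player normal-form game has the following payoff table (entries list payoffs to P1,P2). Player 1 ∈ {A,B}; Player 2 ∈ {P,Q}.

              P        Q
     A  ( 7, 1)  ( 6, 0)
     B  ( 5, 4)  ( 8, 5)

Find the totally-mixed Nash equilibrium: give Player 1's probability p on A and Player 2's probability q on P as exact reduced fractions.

P1 indiff ⇒ q·7+(1-q)·6 = q·5+(1-q)·8 ⇒ q(2) = (1-q)(2) ⇒ q = 1/2
P2 indiff ⇒ p·1+(1-p)·4 = p·0+(1-p)·5 ⇒ p(1) = (1-p)(1) ⇒ p = 1/2

p=1/2, q=1/2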